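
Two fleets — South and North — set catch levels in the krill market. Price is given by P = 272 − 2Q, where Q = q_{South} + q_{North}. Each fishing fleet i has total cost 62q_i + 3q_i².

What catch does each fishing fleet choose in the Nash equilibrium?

Fishing fleet South's profit: π = q_{South}(272 − 2(q_{South} + q_{North})) − 62q_{South} − 3q_{South}².
∂π/∂q_{South} = 210 − 10q_{South} − 2q_{North} = 0, so q_{South} = 21 − 0.2q_{North}.
By symmetry q_{North} = q_{South}; substituting into the reaction function, 1.2q_{South} = 21 and q_{South} = 17.5.

17.5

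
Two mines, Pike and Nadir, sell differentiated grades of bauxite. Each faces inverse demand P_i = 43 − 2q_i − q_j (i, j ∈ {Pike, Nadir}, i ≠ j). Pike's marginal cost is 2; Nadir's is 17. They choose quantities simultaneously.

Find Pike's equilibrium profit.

169.28

Mine Pike's profit: π = q_{Pike}(43 − 2q_{Pike} − q_{Nadir}) − 2q_{Pike}.
∂π/∂q_{Pike} = 41 − 4q_{Pike} − q_{Nadir} = 0 ⇒ q_{Pike} = 10.25 − 0.25q_{Nadir}.
Similarly q_{Nadir} = 6.5 − 0.25q_{Pike}.
Substituting the second reaction function into the first: q_{Pike} = 10.25 − 0.25(6.5 − 0.25q_{Pike}), which gives 0.9375q_{Pike} = 8.625 ⇒ q_{Pike} = 9.2.
Then q_{Nadir} = 6.5 − 0.25·9.2 = 4.2.
P_{Pike} = 43 − 2·9.2 − 4.2 = 20.4.
Profit = (20.4 − 2)·9.2 = 169.28.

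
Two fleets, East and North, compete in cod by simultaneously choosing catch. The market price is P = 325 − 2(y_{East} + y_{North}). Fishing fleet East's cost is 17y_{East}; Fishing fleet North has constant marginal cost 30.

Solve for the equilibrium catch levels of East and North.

53.5, 47

Fishing fleet East's profit: π = y_{East}(325 − 2(y_{East} + y_{North})) − 17y_{East}.
∂π/∂y_{East} = 308 − 4y_{East} − 2y_{North} = 0, so y_{East} = 77 − 0.5y_{North}.
By the same steps for North: y_{North} = 73.75 − 0.5y_{East}.
Solving the two reaction functions simultaneously: (1 − (−0.5)(−0.5))y_{East} = 77 − 0.5·73.75, so 0.75y_{East} = 40.125 and y_{East} = 53.5.
Then y_{North} = 73.75 − 0.5·53.5 = 47.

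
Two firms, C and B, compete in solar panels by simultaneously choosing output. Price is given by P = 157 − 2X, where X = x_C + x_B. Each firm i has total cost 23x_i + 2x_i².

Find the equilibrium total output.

Firm C's profit: π = x_C(157 − 2(x_C + x_B)) − 23x_C − 2x_C².
∂π/∂x_C = 134 − 8x_C − 2x_B = 0, so x_C = 16.75 − 0.25x_B.
By symmetry x_B = x_C; substituting into the reaction function, 1.25x_C = 16.75 and x_C = 13.4.
Total output: 13.4 + 13.4 = 26.8.

26.8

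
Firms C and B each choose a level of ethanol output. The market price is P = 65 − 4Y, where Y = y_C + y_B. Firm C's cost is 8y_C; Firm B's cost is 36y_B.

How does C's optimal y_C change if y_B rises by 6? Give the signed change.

Firm C's profit: π = y_C(65 − 4(y_C + y_B)) − 8y_C.
∂π/∂y_C = 57 − 8y_C − 4y_B = 0, so y_C = 7.125 − 0.5y_B.
The reaction-function slope is −0.5, so a 6-unit rise in y_B moves y_C by −0.5 × 6 = −3. C's best response falls — the actions are strategic substitutes.

-3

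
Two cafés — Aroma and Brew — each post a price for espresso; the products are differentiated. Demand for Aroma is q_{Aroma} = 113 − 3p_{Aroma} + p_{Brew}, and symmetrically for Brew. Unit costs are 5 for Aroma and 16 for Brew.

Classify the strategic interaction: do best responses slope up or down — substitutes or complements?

Aroma's profit: π = (p_{Aroma} − 5)(113 − 3p_{Aroma} + p_{Brew}).
∂π/∂p_{Aroma} = 128 − 6p_{Aroma} + p_{Brew} = 0 ⇒ p_{Aroma} = 64/3 + (1/6)p_{Brew}.
The best-response slope dp_{Aroma}/dp_{Brew} = 1/6 > 0: the reaction function is upward-sloping, so the choices are strategic complements.

strategic complements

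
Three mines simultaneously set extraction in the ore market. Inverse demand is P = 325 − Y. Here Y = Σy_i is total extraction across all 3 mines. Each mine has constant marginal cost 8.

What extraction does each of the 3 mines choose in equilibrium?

A representative mine's profit is π_i = y_i(325 − Y) − 8y_i, with Y = y_i + Σ_{j≠i} y_j.
First-order condition: 317 − 2y_i − Σ_{j≠i} y_j = 0.
With identical mines, set every y_j = y: then 317 − 2y − 2y = 0, i.e. y = 317/4 = 79.25.

79.25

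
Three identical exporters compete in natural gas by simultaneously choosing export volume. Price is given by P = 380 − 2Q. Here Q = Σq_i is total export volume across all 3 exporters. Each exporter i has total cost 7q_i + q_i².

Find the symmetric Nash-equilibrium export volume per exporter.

A representative exporter's profit is π_i = q_i(380 − 2Q) − 7q_i − q_i², with Q = q_i + Σ_{j≠i} q_j.
First-order condition: 373 − 6q_i − 2Σ_{j≠i} q_j = 0.
In a symmetric equilibrium every exporter chooses the same q, so Σ_{j≠i} q_j = 2q. The condition becomes 373 − 10q = 0, giving q = 373/10 = 37.3.

37.3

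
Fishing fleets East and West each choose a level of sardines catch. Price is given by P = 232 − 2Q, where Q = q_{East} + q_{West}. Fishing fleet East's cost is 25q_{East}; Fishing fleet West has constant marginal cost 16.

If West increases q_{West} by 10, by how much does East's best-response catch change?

-5

Fishing fleet East's profit: π = q_{East}(232 − 2(q_{East} + q_{West})) − 25q_{East}.
∂π/∂q_{East} = 207 − 4q_{East} − 2q_{West} = 0, so q_{East} = 51.75 − 0.5q_{West}.
The reaction-function slope is −0.5, so a 10-unit rise in q_{West} moves q_{East} by −0.5 × 10 = −5. East's best response falls — the actions are strategic substitutes.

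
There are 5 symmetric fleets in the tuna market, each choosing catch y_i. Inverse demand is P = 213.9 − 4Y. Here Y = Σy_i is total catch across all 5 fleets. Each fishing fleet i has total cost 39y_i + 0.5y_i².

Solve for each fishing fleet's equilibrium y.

6.996

A representative fishing fleet's profit is π_i = y_i(213.9 − 4Y) − 39y_i − 0.5y_i², with Y = y_i + Σ_{j≠i} y_j.
First-order condition: 174.9 − 9y_i − 4Σ_{j≠i} y_j = 0.
In a symmetric equilibrium every fishing fleet chooses the same y, so Σ_{j≠i} y_j = 4y. The condition becomes 174.9 − 25y = 0, giving y = 174.9/25 = 6.996.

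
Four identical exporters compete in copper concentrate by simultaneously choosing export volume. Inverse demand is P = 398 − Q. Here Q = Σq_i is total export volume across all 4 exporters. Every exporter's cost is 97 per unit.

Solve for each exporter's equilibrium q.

60.2

A representative exporter's profit is π_i = q_i(398 − Q) − 97q_i, with Q = q_i + Σ_{j≠i} q_j.
First-order condition: 301 − 2q_i − Σ_{j≠i} q_j = 0.
In a symmetric equilibrium every exporter chooses the same q, so Σ_{j≠i} q_j = 3q. The condition becomes 301 − 5q = 0, giving q = 301/5 = 60.2.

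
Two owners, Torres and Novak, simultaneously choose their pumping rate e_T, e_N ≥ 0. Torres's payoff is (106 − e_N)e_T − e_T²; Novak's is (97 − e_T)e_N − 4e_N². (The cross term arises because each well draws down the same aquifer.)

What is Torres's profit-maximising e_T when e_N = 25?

Expanding Torres's payoff: 106e_T − e_Ne_T − e_T².
∂π/∂e_T = 106 − e_N − 2e_T = 0, so e_T = 53 − 0.5e_N.
At e_N = 25: e_T = 53 − 0.5·25 = 40.5.

40.5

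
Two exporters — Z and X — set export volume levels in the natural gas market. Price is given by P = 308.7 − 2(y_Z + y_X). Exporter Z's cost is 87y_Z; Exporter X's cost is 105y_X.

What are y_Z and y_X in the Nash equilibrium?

Exporter Z's profit: π = y_Z(308.7 − 2(y_Z + y_X)) − 87y_Z.
∂π/∂y_Z = 221.7 − 4y_Z − 2y_X = 0, so y_Z = 55.425 − 0.5y_X.
By the same steps for X: y_X = 50.925 − 0.5y_Z.
Solving the two reaction functions simultaneously: (1 − (−0.5)(−0.5))y_Z = 55.425 − 0.5·50.925, so 0.75y_Z = 29.9625 and y_Z = 39.95.
Then y_X = 50.925 − 0.5·39.95 = 30.95.

39.95, 30.95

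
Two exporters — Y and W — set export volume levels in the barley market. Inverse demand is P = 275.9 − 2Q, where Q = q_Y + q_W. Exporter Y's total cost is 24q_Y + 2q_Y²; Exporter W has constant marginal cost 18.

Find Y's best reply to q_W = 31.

Exporter Y's profit: π = q_Y(275.9 − 2(q_Y + q_W)) − 24q_Y − 2q_Y².
∂π/∂q_Y = 251.9 − 8q_Y − 2q_W = 0, so q_Y = 31.4875 − 0.25q_W.
At q_W = 31: q_Y = 31.4875 − 0.25·31 = 23.7375.

23.7375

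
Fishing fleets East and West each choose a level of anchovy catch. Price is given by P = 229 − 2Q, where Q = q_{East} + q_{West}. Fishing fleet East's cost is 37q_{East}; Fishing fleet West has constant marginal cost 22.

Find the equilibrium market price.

96

Fishing fleet East's profit: π = q_{East}(229 − 2(q_{East} + q_{West})) − 37q_{East}.
∂π/∂q_{East} = 192 − 4q_{East} − 2q_{West} = 0, so q_{East} = 48 − 0.5q_{West}.
By the same steps for West: q_{West} = 51.75 − 0.5q_{East}.
Substituting the second reaction function into the first: q_{East} = 48 − 0.5(51.75 − 0.5q_{East}), which gives 0.75q_{East} = 22.125 ⇒ q_{East} = 29.5.
Then q_{West} = 51.75 − 0.5·29.5 = 37.
Equilibrium price: P = 229 − 2·66.5 = 96.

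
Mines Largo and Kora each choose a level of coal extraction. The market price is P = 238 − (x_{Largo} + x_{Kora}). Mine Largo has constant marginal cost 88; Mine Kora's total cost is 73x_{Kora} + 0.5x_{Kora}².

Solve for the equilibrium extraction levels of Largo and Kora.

Mine Largo's profit: π = x_{Largo}(238 − (x_{Largo} + x_{Kora})) − 88x_{Largo}.
∂π/∂x_{Largo} = 150 − 2x_{Largo} − x_{Kora} = 0, so x_{Largo} = 75 − 0.5x_{Kora}.
For Kora: ∂π/∂x_{Kora} = 165 − 3x_{Kora} − x_{Largo} = 0 ⇒ x_{Kora} = 55 − (1/3)x_{Largo}.
Plugging x_{Kora} into Largo's best response: x_{Largo} = 75 − 0.5(55 − (1/3)x_{Largo}) ⇒ (5/6)x_{Largo} = 47.5, so x_{Largo} = 57.
Then x_{Kora} = 55 − (1/3)·57 = 36.

57, 36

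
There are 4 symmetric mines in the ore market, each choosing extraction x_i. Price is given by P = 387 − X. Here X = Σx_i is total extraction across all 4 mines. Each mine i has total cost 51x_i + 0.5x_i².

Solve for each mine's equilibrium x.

A representative mine's profit is π_i = x_i(387 − X) − 51x_i − 0.5x_i², with X = x_i + Σ_{j≠i} x_j.
First-order condition: 336 − 3x_i − Σ_{j≠i} x_j = 0.
Imposing symmetry (x_j = x for all j) turns Σ_{j≠i} x_j into 3x, so 336 = 6x and x = 56.

56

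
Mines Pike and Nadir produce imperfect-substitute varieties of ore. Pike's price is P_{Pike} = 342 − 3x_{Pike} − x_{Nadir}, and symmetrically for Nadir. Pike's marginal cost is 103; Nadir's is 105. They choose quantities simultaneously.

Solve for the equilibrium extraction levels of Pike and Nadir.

34.2, 33.8

Mine Pike's profit: π = x_{Pike}(342 − 3x_{Pike} − x_{Nadir}) − 103x_{Pike}.
∂π/∂x_{Pike} = 239 − 6x_{Pike} − x_{Nadir} = 0 ⇒ x_{Pike} = 239/6 − (1/6)x_{Nadir}.
Similarly x_{Nadir} = 39.5 − (1/6)x_{Pike}.
Solving the two reaction functions simultaneously: (1 − (−1/6)(−1/6))x_{Pike} = 239/6 − (1/6)·39.5, so (35/36)x_{Pike} = 33.25 and x_{Pike} = 34.2.
Then x_{Nadir} = 39.5 − (1/6)·34.2 = 33.8.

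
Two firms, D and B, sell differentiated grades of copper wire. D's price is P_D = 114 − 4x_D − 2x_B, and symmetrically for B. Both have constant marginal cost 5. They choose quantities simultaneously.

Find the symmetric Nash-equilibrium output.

Firm D's profit: π = x_D(114 − 4x_D − 2x_B) − 5x_D.
∂π/∂x_D = 109 − 8x_D − 2x_B = 0 ⇒ x_D = 13.625 − 0.25x_B.
By symmetry x_B = x_D; substituting into the reaction function, 1.25x_D = 13.625 and x_D = 10.9.

10.9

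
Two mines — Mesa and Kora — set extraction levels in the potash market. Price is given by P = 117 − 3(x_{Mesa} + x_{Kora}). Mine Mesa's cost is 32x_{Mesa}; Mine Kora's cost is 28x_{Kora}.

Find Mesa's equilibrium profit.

243

Mine Mesa's profit: π = x_{Mesa}(117 − 3(x_{Mesa} + x_{Kora})) − 32x_{Mesa}.
∂π/∂x_{Mesa} = 85 − 6x_{Mesa} − 3x_{Kora} = 0, so x_{Mesa} = 85/6 − 0.5x_{Kora}.
By the same steps for Kora: x_{Kora} = 89/6 − 0.5x_{Mesa}.
Plugging x_{Kora} into Mesa's best response: x_{Mesa} = 85/6 − 0.5(89/6 − 0.5x_{Mesa}) ⇒ 0.75x_{Mesa} = 6.75, so x_{Mesa} = 9.
Then x_{Kora} = 89/6 − 0.5·9 = 31/3.
Price P = 117 − 3·(58/3) = 59.
Mesa's profit: (59 − 32)·9 = 243.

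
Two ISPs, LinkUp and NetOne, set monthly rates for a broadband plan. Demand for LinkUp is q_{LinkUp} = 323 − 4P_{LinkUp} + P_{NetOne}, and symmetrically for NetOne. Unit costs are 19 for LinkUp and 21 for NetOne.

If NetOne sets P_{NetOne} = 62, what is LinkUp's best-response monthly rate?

57.625

LinkUp's profit: π = (P_{LinkUp} − 19)(323 − 4P_{LinkUp} + P_{NetOne}).
∂π/∂P_{LinkUp} = 399 − 8P_{LinkUp} + P_{NetOne} = 0 ⇒ P_{LinkUp} = 49.875 + 0.125P_{NetOne}.
At P_{NetOne} = 62: P_{LinkUp} = 49.875 + 0.125·62 = 57.625.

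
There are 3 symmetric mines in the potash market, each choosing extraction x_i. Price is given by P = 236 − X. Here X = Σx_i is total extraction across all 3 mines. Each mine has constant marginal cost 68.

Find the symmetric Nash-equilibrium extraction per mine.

42

A representative mine's profit is π_i = x_i(236 − X) − 68x_i, with X = x_i + Σ_{j≠i} x_j.
First-order condition: 168 − 2x_i − Σ_{j≠i} x_j = 0.
Imposing symmetry (x_j = x for all j) turns Σ_{j≠i} x_j into 2x, so 168 = 4x and x = 42.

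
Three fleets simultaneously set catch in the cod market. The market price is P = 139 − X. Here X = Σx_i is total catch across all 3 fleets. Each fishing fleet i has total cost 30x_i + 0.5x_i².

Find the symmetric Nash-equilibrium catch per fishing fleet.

21.8

A representative fishing fleet's profit is π_i = x_i(139 − X) − 30x_i − 0.5x_i², with X = x_i + Σ_{j≠i} x_j.
First-order condition: 109 − 3x_i − Σ_{j≠i} x_j = 0.
In a symmetric equilibrium every fishing fleet chooses the same x, so Σ_{j≠i} x_j = 2x. The condition becomes 109 − 5x = 0, giving x = 109/5 = 21.8.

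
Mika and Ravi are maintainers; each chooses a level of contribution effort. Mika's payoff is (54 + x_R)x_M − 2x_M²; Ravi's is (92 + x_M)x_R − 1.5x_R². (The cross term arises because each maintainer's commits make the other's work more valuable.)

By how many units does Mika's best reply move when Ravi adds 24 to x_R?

Expanding Mika's payoff: 54x_M + x_Rx_M − 2x_M².
∂π/∂x_M = 54 + x_R − 4x_M = 0, so x_M = 13.5 + 0.25x_R.
The reaction-function slope is 0.25, so a 24-unit rise in x_R moves x_M by 0.25 × 24 = 6. Mika's best response rises — the actions are strategic complements.

6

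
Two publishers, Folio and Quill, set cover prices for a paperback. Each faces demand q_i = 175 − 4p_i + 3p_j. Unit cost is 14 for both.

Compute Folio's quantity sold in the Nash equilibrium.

128.8

Folio's profit: π = (p_{Folio} − 14)(175 − 4p_{Folio} + 3p_{Quill}).
∂π/∂p_{Folio} = 231 − 8p_{Folio} + 3p_{Quill} = 0 ⇒ p_{Folio} = 28.875 + 0.375p_{Quill}.
The game is symmetric, so in equilibrium p_{Quill} = p_{Folio}: the reaction function gives 0.625p_{Folio} = 28.875, hence p_{Folio} = 46.2.
q_{Folio} = 175 − 4·46.2 + 3·46.2 = 128.8.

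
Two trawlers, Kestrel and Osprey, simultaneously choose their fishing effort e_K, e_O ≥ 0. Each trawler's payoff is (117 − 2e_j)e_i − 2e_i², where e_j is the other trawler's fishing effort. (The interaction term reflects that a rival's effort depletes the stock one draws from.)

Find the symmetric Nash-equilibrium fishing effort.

Kestrel's payoff is (117 − 2e_O)e_K − 2e_K².
∂π/∂e_K = 117 − 2e_O − 4e_K = 0, so e_K = 29.25 − 0.5e_O.
By symmetry e_O = e_K; substituting into the reaction function, 1.5e_K = 29.25 and e_K = 19.5.

19.5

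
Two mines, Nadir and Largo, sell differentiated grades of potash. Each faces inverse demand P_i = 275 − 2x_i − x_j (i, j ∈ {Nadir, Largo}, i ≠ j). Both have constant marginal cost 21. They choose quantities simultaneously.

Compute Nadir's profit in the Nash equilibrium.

Mine Nadir's profit: π = x_{Nadir}(275 − 2x_{Nadir} − x_{Largo}) − 21x_{Nadir}.
∂π/∂x_{Nadir} = 254 − 4x_{Nadir} − x_{Largo} = 0 ⇒ x_{Nadir} = 63.5 − 0.25x_{Largo}.
Setting x_{Nadir} = x_{Largo} in the reaction function: x_{Nadir} = 63.5 − 0.25x_{Nadir}, so x_{Nadir} = 63.5 / 1.25 = 50.8.
P_{Nadir} = 275 − 2·50.8 − 50.8 = 122.6.
Profit = (122.6 − 21)·50.8 = 5161.28.

5161.28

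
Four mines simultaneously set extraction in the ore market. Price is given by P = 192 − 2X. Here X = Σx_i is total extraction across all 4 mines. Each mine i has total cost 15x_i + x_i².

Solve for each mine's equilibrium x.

14.75

A representative mine's profit is π_i = x_i(192 − 2X) − 15x_i − x_i², with X = x_i + Σ_{j≠i} x_j.
First-order condition: 177 − 6x_i − 2Σ_{j≠i} x_j = 0.
With identical mines, set every x_j = x: then 177 − 6x − 6x = 0, i.e. x = 177/12 = 14.75.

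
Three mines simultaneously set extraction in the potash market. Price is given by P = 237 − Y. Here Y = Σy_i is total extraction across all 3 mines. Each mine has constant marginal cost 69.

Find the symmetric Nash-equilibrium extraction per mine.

A representative mine's profit is π_i = y_i(237 − Y) − 69y_i, with Y = y_i + Σ_{j≠i} y_j.
First-order condition: 168 − 2y_i − Σ_{j≠i} y_j = 0.
With identical mines, set every y_j = y: then 168 − 2y − 2y = 0, i.e. y = 168/4 = 42.

42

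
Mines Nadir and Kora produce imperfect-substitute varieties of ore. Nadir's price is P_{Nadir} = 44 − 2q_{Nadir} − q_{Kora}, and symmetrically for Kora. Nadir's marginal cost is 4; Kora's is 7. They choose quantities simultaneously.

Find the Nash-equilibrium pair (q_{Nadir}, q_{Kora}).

8.2, 7.2

Mine Nadir's profit: π = q_{Nadir}(44 − 2q_{Nadir} − q_{Kora}) − 4q_{Nadir}.
∂π/∂q_{Nadir} = 40 − 4q_{Nadir} − q_{Kora} = 0 ⇒ q_{Nadir} = 10 − 0.25q_{Kora}.
Similarly q_{Kora} = 9.25 − 0.25q_{Nadir}.
Plugging q_{Kora} into Nadir's best response: q_{Nadir} = 10 − 0.25(9.25 − 0.25q_{Nadir}) ⇒ 0.9375q_{Nadir} = 7.6875, so q_{Nadir} = 8.2.
Then q_{Kora} = 9.25 − 0.25·8.2 = 7.2.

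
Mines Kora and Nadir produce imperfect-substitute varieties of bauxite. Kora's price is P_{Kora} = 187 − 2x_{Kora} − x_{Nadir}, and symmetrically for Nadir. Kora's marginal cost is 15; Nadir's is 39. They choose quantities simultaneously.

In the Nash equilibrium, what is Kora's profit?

Mine Kora's profit: π = x_{Kora}(187 − 2x_{Kora} − x_{Nadir}) − 15x_{Kora}.
∂π/∂x_{Kora} = 172 − 4x_{Kora} − x_{Nadir} = 0 ⇒ x_{Kora} = 43 − 0.25x_{Nadir}.
Similarly x_{Nadir} = 37 − 0.25x_{Kora}.
Solving the two reaction functions simultaneously: (1 − (−0.25)(−0.25))x_{Kora} = 43 − 0.25·37, so 0.9375x_{Kora} = 33.75 and x_{Kora} = 36.
Then x_{Nadir} = 37 − 0.25·36 = 28.
P_{Kora} = 187 − 2·36 − 28 = 87.
Profit = (87 − 15)·36 = 2592.

2592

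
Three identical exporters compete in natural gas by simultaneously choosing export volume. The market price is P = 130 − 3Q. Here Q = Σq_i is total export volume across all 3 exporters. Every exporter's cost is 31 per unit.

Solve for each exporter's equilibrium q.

8.25

A representative exporter's profit is π_i = q_i(130 − 3Q) − 31q_i, with Q = q_i + Σ_{j≠i} q_j.
First-order condition: 99 − 6q_i − 3Σ_{j≠i} q_j = 0.
With identical exporters, set every q_j = q: then 99 − 6q − 6q = 0, i.e. q = 99/12 = 8.25.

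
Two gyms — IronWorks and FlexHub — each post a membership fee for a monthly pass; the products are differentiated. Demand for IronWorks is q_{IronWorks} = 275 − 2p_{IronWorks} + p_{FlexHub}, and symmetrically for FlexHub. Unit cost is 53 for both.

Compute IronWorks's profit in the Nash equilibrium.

IronWorks's profit: π = (p_{IronWorks} − 53)(275 − 2p_{IronWorks} + p_{FlexHub}).
∂π/∂p_{IronWorks} = 381 − 4p_{IronWorks} + p_{FlexHub} = 0 ⇒ p_{IronWorks} = 95.25 + 0.25p_{FlexHub}.
The game is symmetric, so in equilibrium p_{FlexHub} = p_{IronWorks}: the reaction function gives 0.75p_{IronWorks} = 95.25, hence p_{IronWorks} = 127.
q_{IronWorks} = 275 − 2·127 + 127 = 148.
Profit = (127 − 53)·148 = 10952.

10952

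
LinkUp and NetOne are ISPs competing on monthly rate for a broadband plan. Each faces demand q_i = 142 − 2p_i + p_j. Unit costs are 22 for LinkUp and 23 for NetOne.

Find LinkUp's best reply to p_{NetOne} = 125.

77.75

LinkUp's profit: π = (p_{LinkUp} − 22)(142 − 2p_{LinkUp} + p_{NetOne}).
∂π/∂p_{LinkUp} = 186 − 4p_{LinkUp} + p_{NetOne} = 0 ⇒ p_{LinkUp} = 46.5 + 0.25p_{NetOne}.
At p_{NetOne} = 125: p_{LinkUp} = 46.5 + 0.25·125 = 77.75.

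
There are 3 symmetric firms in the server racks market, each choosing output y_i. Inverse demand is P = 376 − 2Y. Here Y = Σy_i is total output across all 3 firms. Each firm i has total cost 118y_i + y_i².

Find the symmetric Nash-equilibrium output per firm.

A representative firm's profit is π_i = y_i(376 − 2Y) − 118y_i − y_i², with Y = y_i + Σ_{j≠i} y_j.
First-order condition: 258 − 6y_i − 2Σ_{j≠i} y_j = 0.
In a symmetric equilibrium every firm chooses the same y, so Σ_{j≠i} y_j = 2y. The condition becomes 258 − 10y = 0, giving y = 258/10 = 25.8.

25.8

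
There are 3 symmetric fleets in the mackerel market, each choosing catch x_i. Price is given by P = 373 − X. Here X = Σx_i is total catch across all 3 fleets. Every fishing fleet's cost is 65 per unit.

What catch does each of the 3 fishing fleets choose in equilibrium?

A representative fishing fleet's profit is π_i = x_i(373 − X) − 65x_i, with X = x_i + Σ_{j≠i} x_j.
First-order condition: 308 − 2x_i − Σ_{j≠i} x_j = 0.
With identical fishing fleets, set every x_j = x: then 308 − 2x − 2x = 0, i.e. x = 308/4 = 77.

77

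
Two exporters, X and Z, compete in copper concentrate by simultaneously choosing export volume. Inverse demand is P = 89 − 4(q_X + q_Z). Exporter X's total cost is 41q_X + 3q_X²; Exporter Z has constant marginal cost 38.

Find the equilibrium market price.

Exporter X's profit: π = q_X(89 − 4(q_X + q_Z)) − 41q_X − 3q_X².
∂π/∂q_X = 48 − 14q_X − 4q_Z = 0, so q_X = 24/7 − (2/7)q_Z.
For Z: ∂π/∂q_Z = 51 − 8q_Z − 4q_X = 0 ⇒ q_Z = 6.375 − 0.5q_X.
Solving the two reaction functions simultaneously: (1 − (−2/7)(−0.5))q_X = 24/7 − (2/7)·6.375, so (6/7)q_X = 45/28 and q_X = 1.875.
Then q_Z = 6.375 − 0.5·1.875 = 5.4375.
Equilibrium price: P = 89 − 4·7.3125 = 59.75.

59.75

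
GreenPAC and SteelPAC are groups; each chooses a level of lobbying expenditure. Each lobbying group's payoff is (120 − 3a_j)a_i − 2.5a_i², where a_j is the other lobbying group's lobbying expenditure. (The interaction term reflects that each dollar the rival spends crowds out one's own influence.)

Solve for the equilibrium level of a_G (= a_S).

15

GreenPAC's payoff is (120 − 3a_S)a_G − 2.5a_G².
∂π/∂a_G = 120 − 3a_S − 5a_G = 0, so a_G = 24 − 0.6a_S.
By symmetry a_S = a_G; substituting into the reaction function, 1.6a_G = 24 and a_G = 15.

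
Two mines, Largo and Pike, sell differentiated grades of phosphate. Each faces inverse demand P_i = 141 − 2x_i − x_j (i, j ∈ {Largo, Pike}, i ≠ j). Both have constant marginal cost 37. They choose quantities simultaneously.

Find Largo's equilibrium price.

Mine Largo's profit: π = x_{Largo}(141 − 2x_{Largo} − x_{Pike}) − 37x_{Largo}.
∂π/∂x_{Largo} = 104 − 4x_{Largo} − x_{Pike} = 0 ⇒ x_{Largo} = 26 − 0.25x_{Pike}.
By symmetry x_{Pike} = x_{Largo}; substituting into the reaction function, 1.25x_{Largo} = 26 and x_{Largo} = 20.8.
P_{Largo} = 141 − 2·20.8 − 20.8 = 78.6.

78.6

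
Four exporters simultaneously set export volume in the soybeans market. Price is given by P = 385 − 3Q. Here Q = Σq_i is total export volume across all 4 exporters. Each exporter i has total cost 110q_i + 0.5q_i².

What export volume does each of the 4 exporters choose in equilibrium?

A representative exporter's profit is π_i = q_i(385 − 3Q) − 110q_i − 0.5q_i², with Q = q_i + Σ_{j≠i} q_j.
First-order condition: 275 − 7q_i − 3Σ_{j≠i} q_j = 0.
In a symmetric equilibrium every exporter chooses the same q, so Σ_{j≠i} q_j = 3q. The condition becomes 275 − 16q = 0, giving q = 275/16 = 17.1875.

17.1875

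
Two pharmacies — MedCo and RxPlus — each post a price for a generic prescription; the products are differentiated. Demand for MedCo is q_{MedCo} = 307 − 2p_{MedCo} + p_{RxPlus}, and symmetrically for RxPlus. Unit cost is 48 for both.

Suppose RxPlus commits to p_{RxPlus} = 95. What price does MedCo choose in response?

124.5

MedCo's profit: π = (p_{MedCo} − 48)(307 − 2p_{MedCo} + p_{RxPlus}).
∂π/∂p_{MedCo} = 403 − 4p_{MedCo} + p_{RxPlus} = 0 ⇒ p_{MedCo} = 100.75 + 0.25p_{RxPlus}.
At p_{RxPlus} = 95: p_{MedCo} = 100.75 + 0.25·95 = 124.5.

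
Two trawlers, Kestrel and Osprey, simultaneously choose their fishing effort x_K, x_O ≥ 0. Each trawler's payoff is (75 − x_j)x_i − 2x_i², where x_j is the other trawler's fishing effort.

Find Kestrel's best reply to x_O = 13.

Kestrel's payoff is (75 − x_O)x_K − 2x_K².
∂π/∂x_K = 75 − x_O − 4x_K = 0, so x_K = 18.75 − 0.25x_O.
At x_O = 13: x_K = 18.75 − 0.25·13 = 15.5.

15.5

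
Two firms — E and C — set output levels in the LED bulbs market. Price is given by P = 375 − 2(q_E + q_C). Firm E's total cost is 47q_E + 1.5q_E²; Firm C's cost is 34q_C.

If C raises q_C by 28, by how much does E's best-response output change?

-8

Firm E's profit: π = q_E(375 − 2(q_E + q_C)) − 47q_E − 1.5q_E².
∂π/∂q_E = 328 − 7q_E − 2q_C = 0, so q_E = 328/7 − (2/7)q_C.
The reaction-function slope is −2/7, so a 28-unit rise in q_C moves q_E by −2/7 × 28 = −8. E's best response falls — the actions are strategic substitutes.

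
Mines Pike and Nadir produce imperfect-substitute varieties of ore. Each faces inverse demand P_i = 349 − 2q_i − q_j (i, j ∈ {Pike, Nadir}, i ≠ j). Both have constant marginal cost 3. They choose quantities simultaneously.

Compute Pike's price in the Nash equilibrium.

Mine Pike's profit: π = q_{Pike}(349 − 2q_{Pike} − q_{Nadir}) − 3q_{Pike}.
∂π/∂q_{Pike} = 346 − 4q_{Pike} − q_{Nadir} = 0 ⇒ q_{Pike} = 86.5 − 0.25q_{Nadir}.
The game is symmetric, so in equilibrium q_{Nadir} = q_{Pike}: the reaction function gives 1.25q_{Pike} = 86.5, hence q_{Pike} = 69.2.
P_{Pike} = 349 − 2·69.2 − 69.2 = 141.4.

141.4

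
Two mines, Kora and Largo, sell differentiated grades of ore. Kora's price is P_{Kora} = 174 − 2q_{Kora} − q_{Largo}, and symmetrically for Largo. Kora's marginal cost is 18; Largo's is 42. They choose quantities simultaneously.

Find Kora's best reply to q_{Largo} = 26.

32.5

Mine Kora's profit: π = q_{Kora}(174 − 2q_{Kora} − q_{Largo}) − 18q_{Kora}.
∂π/∂q_{Kora} = 156 − 4q_{Kora} − q_{Largo} = 0 ⇒ q_{Kora} = 39 − 0.25q_{Largo}.
At q_{Largo} = 26: q_{Kora} = 39 − 0.25·26 = 32.5.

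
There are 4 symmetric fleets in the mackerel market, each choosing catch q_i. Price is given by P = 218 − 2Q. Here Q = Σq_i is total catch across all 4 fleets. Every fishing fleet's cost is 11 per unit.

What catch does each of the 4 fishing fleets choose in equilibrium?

A representative fishing fleet's profit is π_i = q_i(218 − 2Q) − 11q_i, with Q = q_i + Σ_{j≠i} q_j.
First-order condition: 207 − 4q_i − 2Σ_{j≠i} q_j = 0.
In a symmetric equilibrium every fishing fleet chooses the same q, so Σ_{j≠i} q_j = 3q. The condition becomes 207 − 10q = 0, giving q = 207/10 = 20.7.

20.7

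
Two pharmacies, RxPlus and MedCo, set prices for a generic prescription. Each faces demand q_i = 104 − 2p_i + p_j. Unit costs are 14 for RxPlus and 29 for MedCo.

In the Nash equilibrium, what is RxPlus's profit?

RxPlus's profit: π = (p_{RxPlus} − 14)(104 − 2p_{RxPlus} + p_{MedCo}).
∂π/∂p_{RxPlus} = 132 − 4p_{RxPlus} + p_{MedCo} = 0 ⇒ p_{RxPlus} = 33 + 0.25p_{MedCo}.
Similarly p_{MedCo} = 40.5 + 0.25p_{RxPlus}.
Solving the two reaction functions simultaneously: (1 − (0.25)(0.25))p_{RxPlus} = 33 + 0.25·40.5, so 0.9375p_{RxPlus} = 43.125 and p_{RxPlus} = 46.
Then p_{MedCo} = 40.5 + 0.25·46 = 52.
q_{RxPlus} = 104 − 2·46 + 52 = 64.
Profit = (46 − 14)·64 = 2048.

2048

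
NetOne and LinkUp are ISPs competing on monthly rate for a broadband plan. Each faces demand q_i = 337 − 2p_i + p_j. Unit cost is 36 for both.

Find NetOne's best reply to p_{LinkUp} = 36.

111.25

NetOne's profit: π = (p_{NetOne} − 36)(337 − 2p_{NetOne} + p_{LinkUp}).
∂π/∂p_{NetOne} = 409 − 4p_{NetOne} + p_{LinkUp} = 0 ⇒ p_{NetOne} = 102.25 + 0.25p_{LinkUp}.
At p_{LinkUp} = 36: p_{NetOne} = 102.25 + 0.25·36 = 111.25.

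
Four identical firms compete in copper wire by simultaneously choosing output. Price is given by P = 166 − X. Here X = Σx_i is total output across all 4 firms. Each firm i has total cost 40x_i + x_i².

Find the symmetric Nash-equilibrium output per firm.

A representative firm's profit is π_i = x_i(166 − X) − 40x_i − x_i², with X = x_i + Σ_{j≠i} x_j.
First-order condition: 126 − 4x_i − Σ_{j≠i} x_j = 0.
With identical firms, set every x_j = x: then 126 − 4x − 3x = 0, i.e. x = 126/7 = 18.

18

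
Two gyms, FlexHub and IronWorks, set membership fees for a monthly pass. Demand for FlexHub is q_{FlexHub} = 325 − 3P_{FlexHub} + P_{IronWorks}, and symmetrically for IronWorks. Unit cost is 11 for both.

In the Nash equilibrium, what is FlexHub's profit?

FlexHub's profit: π = (P_{FlexHub} − 11)(325 − 3P_{FlexHub} + P_{IronWorks}).
∂π/∂P_{FlexHub} = 358 − 6P_{FlexHub} + P_{IronWorks} = 0 ⇒ P_{FlexHub} = 179/3 + (1/6)P_{IronWorks}.
The game is symmetric, so in equilibrium P_{IronWorks} = P_{FlexHub}: the reaction function gives (5/6)P_{FlexHub} = 179/3, hence P_{FlexHub} = 71.6.
q_{FlexHub} = 325 − 3·71.6 + 71.6 = 181.8.
Profit = (71.6 − 11)·181.8 = 11017.08.

11017.08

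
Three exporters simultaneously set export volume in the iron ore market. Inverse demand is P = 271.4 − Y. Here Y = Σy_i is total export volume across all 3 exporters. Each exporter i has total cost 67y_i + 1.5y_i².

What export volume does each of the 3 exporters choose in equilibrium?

A representative exporter's profit is π_i = y_i(271.4 − Y) − 67y_i − 1.5y_i², with Y = y_i + Σ_{j≠i} y_j.
First-order condition: 204.4 − 5y_i − Σ_{j≠i} y_j = 0.
Imposing symmetry (y_j = y for all j) turns Σ_{j≠i} y_j into 2y, so 204.4 = 7y and y = 29.2.

29.2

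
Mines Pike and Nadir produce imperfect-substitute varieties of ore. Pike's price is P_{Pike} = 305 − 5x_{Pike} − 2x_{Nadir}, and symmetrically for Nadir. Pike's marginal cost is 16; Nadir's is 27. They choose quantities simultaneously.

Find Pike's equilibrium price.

137.5625

Mine Pike's profit: π = x_{Pike}(305 − 5x_{Pike} − 2x_{Nadir}) − 16x_{Pike}.
∂π/∂x_{Pike} = 289 − 10x_{Pike} − 2x_{Nadir} = 0 ⇒ x_{Pike} = 28.9 − 0.2x_{Nadir}.
Similarly x_{Nadir} = 27.8 − 0.2x_{Pike}.
Plugging x_{Nadir} into Pike's best response: x_{Pike} = 28.9 − 0.2(27.8 − 0.2x_{Pike}) ⇒ 0.96x_{Pike} = 23.34, so x_{Pike} = 24.3125.
Then x_{Nadir} = 27.8 − 0.2·24.3125 = 22.9375.
P_{Pike} = 305 − 5·24.3125 − 2·22.9375 = 137.5625.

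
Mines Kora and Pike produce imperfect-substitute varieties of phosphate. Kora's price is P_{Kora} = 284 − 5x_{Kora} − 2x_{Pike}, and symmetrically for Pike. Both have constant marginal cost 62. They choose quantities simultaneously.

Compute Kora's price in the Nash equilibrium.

Mine Kora's profit: π = x_{Kora}(284 − 5x_{Kora} − 2x_{Pike}) − 62x_{Kora}.
∂π/∂x_{Kora} = 222 − 10x_{Kora} − 2x_{Pike} = 0 ⇒ x_{Kora} = 22.2 − 0.2x_{Pike}.
The game is symmetric, so in equilibrium x_{Pike} = x_{Kora}: the reaction function gives 1.2x_{Kora} = 22.2, hence x_{Kora} = 18.5.
P_{Kora} = 284 − 5·18.5 − 2·18.5 = 154.5.

154.5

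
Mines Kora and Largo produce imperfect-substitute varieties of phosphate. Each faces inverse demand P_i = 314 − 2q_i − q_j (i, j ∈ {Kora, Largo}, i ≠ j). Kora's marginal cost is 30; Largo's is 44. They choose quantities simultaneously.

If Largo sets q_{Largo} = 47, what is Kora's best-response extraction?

59.25

Mine Kora's profit: π = q_{Kora}(314 − 2q_{Kora} − q_{Largo}) − 30q_{Kora}.
∂π/∂q_{Kora} = 284 − 4q_{Kora} − q_{Largo} = 0 ⇒ q_{Kora} = 71 − 0.25q_{Largo}.
At q_{Largo} = 47: q_{Kora} = 71 − 0.25·47 = 59.25.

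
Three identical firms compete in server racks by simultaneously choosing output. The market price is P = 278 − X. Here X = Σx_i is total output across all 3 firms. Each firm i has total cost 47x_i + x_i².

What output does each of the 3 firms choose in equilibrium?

A representative firm's profit is π_i = x_i(278 − X) − 47x_i − x_i², with X = x_i + Σ_{j≠i} x_j.
First-order condition: 231 − 4x_i − Σ_{j≠i} x_j = 0.
In a symmetric equilibrium every firm chooses the same x, so Σ_{j≠i} x_j = 2x. The condition becomes 231 − 6x = 0, giving x = 231/6 = 38.5.

38.5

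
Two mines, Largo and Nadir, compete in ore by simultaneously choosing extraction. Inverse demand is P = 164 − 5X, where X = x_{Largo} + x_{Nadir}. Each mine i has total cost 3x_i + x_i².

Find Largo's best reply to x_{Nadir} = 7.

10.5

Mine Largo's profit: π = x_{Largo}(164 − 5(x_{Largo} + x_{Nadir})) − 3x_{Largo} − x_{Largo}².
∂π/∂x_{Largo} = 161 − 12x_{Largo} − 5x_{Nadir} = 0, so x_{Largo} = 161/12 − (5/12)x_{Nadir}.
At x_{Nadir} = 7: x_{Largo} = 161/12 − (5/12)·7 = 10.5.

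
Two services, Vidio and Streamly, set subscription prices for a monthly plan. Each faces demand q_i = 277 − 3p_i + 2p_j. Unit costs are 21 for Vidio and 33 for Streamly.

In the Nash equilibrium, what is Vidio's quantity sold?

Vidio's profit: π = (p_{Vidio} − 21)(277 − 3p_{Vidio} + 2p_{Streamly}).
∂π/∂p_{Vidio} = 340 − 6p_{Vidio} + 2p_{Streamly} = 0 ⇒ p_{Vidio} = 170/3 + (1/3)p_{Streamly}.
Similarly p_{Streamly} = 188/3 + (1/3)p_{Vidio}.
Substituting the second reaction function into the first: p_{Vidio} = 170/3 + (1/3)(188/3 + (1/3)p_{Vidio}), which gives (8/9)p_{Vidio} = 698/9 ⇒ p_{Vidio} = 87.25.
Then p_{Streamly} = 188/3 + (1/3)·87.25 = 91.75.
q_{Vidio} = 277 − 3·87.25 + 2·91.75 = 198.75.

198.75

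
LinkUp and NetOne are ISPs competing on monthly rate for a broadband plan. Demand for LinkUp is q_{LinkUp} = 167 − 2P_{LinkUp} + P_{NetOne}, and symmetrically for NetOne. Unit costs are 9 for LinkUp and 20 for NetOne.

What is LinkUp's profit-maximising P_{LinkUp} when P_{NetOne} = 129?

78.5

LinkUp's profit: π = (P_{LinkUp} − 9)(167 − 2P_{LinkUp} + P_{NetOne}).
∂π/∂P_{LinkUp} = 185 − 4P_{LinkUp} + P_{NetOne} = 0 ⇒ P_{LinkUp} = 46.25 + 0.25P_{NetOne}.
At P_{NetOne} = 129: P_{LinkUp} = 46.25 + 0.25·129 = 78.5.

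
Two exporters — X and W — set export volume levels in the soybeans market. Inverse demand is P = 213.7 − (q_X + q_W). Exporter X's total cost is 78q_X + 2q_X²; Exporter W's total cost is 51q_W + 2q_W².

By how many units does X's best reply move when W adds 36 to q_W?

Exporter X's profit: π = q_X(213.7 − (q_X + q_W)) − 78q_X − 2q_X².
∂π/∂q_X = 135.7 − 6q_X − q_W = 0, so q_X = 1357/60 − (1/6)q_W.
The reaction-function slope is −1/6, so a 36-unit rise in q_W moves q_X by −1/6 × 36 = −6. X's best response falls — the actions are strategic substitutes.

-6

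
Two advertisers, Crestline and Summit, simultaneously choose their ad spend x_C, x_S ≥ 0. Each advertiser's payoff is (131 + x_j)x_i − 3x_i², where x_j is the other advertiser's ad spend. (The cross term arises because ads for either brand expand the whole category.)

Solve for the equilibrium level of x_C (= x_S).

Crestline's payoff is (131 + x_S)x_C − 3x_C².
∂π/∂x_C = 131 + x_S − 6x_C = 0, so x_C = 131/6 + (1/6)x_S.
Setting x_C = x_S in the reaction function: x_C = 131/6 + (1/6)x_C, so x_C = (131/6) / (5/6) = 26.2.

26.2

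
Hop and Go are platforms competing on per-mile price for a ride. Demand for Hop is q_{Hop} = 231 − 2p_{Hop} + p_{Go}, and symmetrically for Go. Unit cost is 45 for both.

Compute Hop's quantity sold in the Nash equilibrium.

124

Hop's profit: π = (p_{Hop} − 45)(231 − 2p_{Hop} + p_{Go}).
∂π/∂p_{Hop} = 321 − 4p_{Hop} + p_{Go} = 0 ⇒ p_{Hop} = 80.25 + 0.25p_{Go}.
The game is symmetric, so in equilibrium p_{Go} = p_{Hop}: the reaction function gives 0.75p_{Hop} = 80.25, hence p_{Hop} = 107.
q_{Hop} = 231 − 2·107 + 107 = 124.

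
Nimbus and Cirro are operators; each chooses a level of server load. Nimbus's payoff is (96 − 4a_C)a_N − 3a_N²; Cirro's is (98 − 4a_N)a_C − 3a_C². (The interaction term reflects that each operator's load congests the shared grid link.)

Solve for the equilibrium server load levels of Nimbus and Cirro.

9.2, 10.2

Expanding Nimbus's payoff: 96a_N − 4a_Ca_N − 3a_N².
∂π/∂a_N = 96 − 4a_C − 6a_N = 0, so a_N = 16 − (2/3)a_C.
Likewise for Cirro: a_C = 49/3 − (2/3)a_N.
Substituting the second reaction function into the first: a_N = 16 − (2/3)(49/3 − (2/3)a_N), which gives (5/9)a_N = 46/9 ⇒ a_N = 9.2.
Then a_C = 49/3 − (2/3)·9.2 = 10.2.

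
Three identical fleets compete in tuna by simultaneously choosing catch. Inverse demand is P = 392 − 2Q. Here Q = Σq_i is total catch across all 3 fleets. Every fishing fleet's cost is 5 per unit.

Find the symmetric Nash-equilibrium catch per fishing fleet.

A representative fishing fleet's profit is π_i = q_i(392 − 2Q) − 5q_i, with Q = q_i + Σ_{j≠i} q_j.
First-order condition: 387 − 4q_i − 2Σ_{j≠i} q_j = 0.
With identical fishing fleets, set every q_j = q: then 387 − 4q − 4q = 0, i.e. q = 387/8 = 48.375.

48.375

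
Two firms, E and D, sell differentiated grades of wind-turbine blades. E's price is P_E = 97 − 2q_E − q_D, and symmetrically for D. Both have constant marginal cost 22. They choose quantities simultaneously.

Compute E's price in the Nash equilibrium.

Firm E's profit: π = q_E(97 − 2q_E − q_D) − 22q_E.
∂π/∂q_E = 75 − 4q_E − q_D = 0 ⇒ q_E = 18.75 − 0.25q_D.
The game is symmetric, so in equilibrium q_D = q_E: the reaction function gives 1.25q_E = 18.75, hence q_E = 15.
P_E = 97 − 2·15 − 15 = 52.

52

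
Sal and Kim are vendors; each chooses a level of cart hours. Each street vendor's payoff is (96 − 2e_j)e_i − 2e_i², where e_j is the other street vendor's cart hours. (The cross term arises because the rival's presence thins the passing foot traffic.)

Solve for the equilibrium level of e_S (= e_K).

Sal's payoff is (96 − 2e_K)e_S − 2e_S².
∂π/∂e_S = 96 − 2e_K − 4e_S = 0, so e_S = 24 − 0.5e_K.
By symmetry e_K = e_S; substituting into the reaction function, 1.5e_S = 24 and e_S = 16.

16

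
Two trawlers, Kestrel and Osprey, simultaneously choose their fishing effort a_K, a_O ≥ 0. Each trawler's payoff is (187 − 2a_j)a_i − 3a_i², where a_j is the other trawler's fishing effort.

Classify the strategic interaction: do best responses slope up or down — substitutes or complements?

strategic substitutes

Kestrel's payoff is (187 − 2a_O)a_K − 3a_K².
∂π/∂a_K = 187 − 2a_O − 6a_K = 0, so a_K = 187/6 − (1/3)a_O.
The best-response slope da_K/da_O = −1/3 < 0: the reaction function is downward-sloping, so the choices are strategic substitutes.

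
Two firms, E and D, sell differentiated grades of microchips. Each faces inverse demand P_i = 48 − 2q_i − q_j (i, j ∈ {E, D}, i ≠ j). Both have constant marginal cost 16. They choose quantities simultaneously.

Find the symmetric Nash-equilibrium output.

6.4

Firm E's profit: π = q_E(48 − 2q_E − q_D) − 16q_E.
∂π/∂q_E = 32 − 4q_E − q_D = 0 ⇒ q_E = 8 − 0.25q_D.
The game is symmetric, so in equilibrium q_D = q_E: the reaction function gives 1.25q_E = 8, hence q_E = 6.4.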